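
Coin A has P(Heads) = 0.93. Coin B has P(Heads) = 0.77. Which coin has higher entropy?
B

For binary distributions, entropy is maximized at p=0.5 and decreases as p moves toward 0 or 1.

H(A) = H(0.93) = 0.3659 bits
H(B) = H(0.77) = 0.7780 bits

Distribution B (p=0.77) is closer to uniform (p=0.5), so it has higher entropy.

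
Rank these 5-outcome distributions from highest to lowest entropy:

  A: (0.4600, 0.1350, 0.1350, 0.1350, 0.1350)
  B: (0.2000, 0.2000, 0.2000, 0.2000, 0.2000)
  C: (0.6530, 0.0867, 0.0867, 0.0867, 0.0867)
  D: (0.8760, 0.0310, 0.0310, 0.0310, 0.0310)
B > A > C > D

Key insight: Entropy is maximized by uniform distributions and minimized by concentrated distributions.

Entropies:
  H(A) = 2.0754 bits
  H(B) = 2.3219 bits
  H(C) = 1.6254 bits
  H(D) = 0.7888 bits

Ranking: B > A > C > D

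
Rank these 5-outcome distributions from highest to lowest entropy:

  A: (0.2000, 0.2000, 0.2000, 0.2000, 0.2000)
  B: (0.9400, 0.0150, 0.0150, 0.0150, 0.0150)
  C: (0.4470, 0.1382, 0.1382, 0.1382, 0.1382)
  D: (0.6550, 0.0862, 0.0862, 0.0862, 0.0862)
A > C > D > B

Key insight: Entropy is maximized by uniform distributions and minimized by concentrated distributions.

Entropies:
  H(A) = 2.3219 bits
  H(B) = 0.4474 bits
  H(C) = 2.0979 bits
  H(D) = 1.6195 bits

Ranking: A > C > D > B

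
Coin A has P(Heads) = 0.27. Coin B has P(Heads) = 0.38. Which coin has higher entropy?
B

For binary distributions, entropy is maximized at p=0.5 and decreases as p moves toward 0 or 1.

H(A) = H(0.27) = 0.8415 bits
H(B) = H(0.38) = 0.9580 bits

Distribution B (p=0.38) is closer to uniform (p=0.5), so it has higher entropy.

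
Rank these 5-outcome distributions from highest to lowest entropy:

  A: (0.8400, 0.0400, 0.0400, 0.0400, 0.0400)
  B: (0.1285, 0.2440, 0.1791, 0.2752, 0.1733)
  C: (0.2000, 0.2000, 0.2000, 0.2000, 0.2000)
C > B > A

Key insight: Entropy is maximized by uniform distributions and minimized by concentrated distributions.

- Uniform distributions have maximum entropy log₂(5) = 2.3219 bits
- The more "peaked" or concentrated a distribution, the lower its entropy

Entropies:
  H(A) = 0.9543 bits
  H(B) = 2.2717 bits
  H(C) = 2.3219 bits

Ranking: C > B > A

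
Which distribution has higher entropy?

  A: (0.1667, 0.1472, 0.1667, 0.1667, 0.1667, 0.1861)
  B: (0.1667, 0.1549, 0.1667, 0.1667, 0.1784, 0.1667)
B

Both distributions are close to uniform, making this a harder comparison.

H(A) = 2.5817 bits
H(B) = 2.5838 bits

The distribution closer to uniform has higher entropy.
Answer: B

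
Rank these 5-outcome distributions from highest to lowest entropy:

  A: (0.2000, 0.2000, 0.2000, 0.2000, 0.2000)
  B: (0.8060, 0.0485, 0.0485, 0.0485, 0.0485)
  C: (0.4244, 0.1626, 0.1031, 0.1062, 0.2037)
A > C > B

Key insight: Entropy is maximized by uniform distributions and minimized by concentrated distributions.

- Uniform distributions have maximum entropy log₂(5) = 2.3219 bits
- The more "peaked" or concentrated a distribution, the lower its entropy

Entropies:
  H(A) = 2.3219 bits
  H(B) = 1.0978 bits
  H(C) = 2.1000 bits

Ranking: A > C > B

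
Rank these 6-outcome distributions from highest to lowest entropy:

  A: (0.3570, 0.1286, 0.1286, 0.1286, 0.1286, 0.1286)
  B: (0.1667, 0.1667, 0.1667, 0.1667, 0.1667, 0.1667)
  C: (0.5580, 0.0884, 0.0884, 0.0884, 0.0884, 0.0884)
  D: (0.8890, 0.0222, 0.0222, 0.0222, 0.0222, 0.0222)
B > A > C > D

Key insight: Entropy is maximized by uniform distributions and minimized by concentrated distributions.

Entropies:
  H(A) = 2.4332 bits
  H(B) = 2.5850 bits
  H(C) = 2.0166 bits
  H(D) = 0.7607 bits

Ranking: B > A > C > D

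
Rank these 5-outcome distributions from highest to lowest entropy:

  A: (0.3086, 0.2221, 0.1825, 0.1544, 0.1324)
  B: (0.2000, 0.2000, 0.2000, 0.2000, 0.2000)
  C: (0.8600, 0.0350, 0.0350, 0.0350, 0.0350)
B > A > C

Key insight: Entropy is maximized by uniform distributions and minimized by concentrated distributions.

- Uniform distributions have maximum entropy log₂(5) = 2.3219 bits
- The more "peaked" or concentrated a distribution, the lower its entropy

Entropies:
  H(A) = 2.2558 bits
  H(B) = 2.3219 bits
  H(C) = 0.8642 bits

Ranking: B > A > C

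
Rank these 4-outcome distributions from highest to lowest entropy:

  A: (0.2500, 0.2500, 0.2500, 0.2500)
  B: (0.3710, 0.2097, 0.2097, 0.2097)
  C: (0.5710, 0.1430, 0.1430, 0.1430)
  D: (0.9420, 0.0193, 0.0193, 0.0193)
A > B > C > D

Key insight: Entropy is maximized by uniform distributions and minimized by concentrated distributions.

Entropies:
  H(A) = 2.0000 bits
  H(B) = 1.9484 bits
  H(C) = 1.6654 bits
  H(D) = 0.4114 bits

Ranking: A > B > C > D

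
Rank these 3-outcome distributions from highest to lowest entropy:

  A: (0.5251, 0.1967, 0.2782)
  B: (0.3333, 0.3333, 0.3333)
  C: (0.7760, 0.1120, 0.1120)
B > A > C

Key insight: Entropy is maximized by uniform distributions and minimized by concentrated distributions.

- Uniform distributions have maximum entropy log₂(3) = 1.5850 bits
- The more "peaked" or concentrated a distribution, the lower its entropy

Entropies:
  H(A) = 1.4630 bits
  H(B) = 1.5850 bits
  H(C) = 0.9914 bits

Ranking: B > A > C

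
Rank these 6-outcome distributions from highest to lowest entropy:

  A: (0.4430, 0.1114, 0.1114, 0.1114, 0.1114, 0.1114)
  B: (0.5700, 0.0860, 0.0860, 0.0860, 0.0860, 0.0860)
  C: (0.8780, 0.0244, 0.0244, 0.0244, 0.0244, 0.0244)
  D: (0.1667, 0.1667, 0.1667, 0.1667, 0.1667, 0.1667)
D > A > B > C

Key insight: Entropy is maximized by uniform distributions and minimized by concentrated distributions.

Entropies:
  H(A) = 2.2839 bits
  H(B) = 1.9842 bits
  H(C) = 0.8184 bits
  H(D) = 2.5850 bits

Ranking: D > A > B > C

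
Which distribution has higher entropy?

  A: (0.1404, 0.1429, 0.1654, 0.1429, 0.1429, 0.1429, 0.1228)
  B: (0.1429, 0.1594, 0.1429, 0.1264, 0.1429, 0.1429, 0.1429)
B

Both distributions are close to uniform, making this a harder comparison.

H(A) = 2.8027 bits
H(B) = 2.8046 bits

The distribution closer to uniform has higher entropy.
Answer: B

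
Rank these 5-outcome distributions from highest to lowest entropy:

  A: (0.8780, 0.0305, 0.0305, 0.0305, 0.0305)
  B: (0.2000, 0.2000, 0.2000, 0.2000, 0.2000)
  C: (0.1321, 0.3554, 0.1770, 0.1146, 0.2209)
B > C > A

Key insight: Entropy is maximized by uniform distributions and minimized by concentrated distributions.

- Uniform distributions have maximum entropy log₂(5) = 2.3219 bits
- The more "peaked" or concentrated a distribution, the lower its entropy

Entropies:
  H(A) = 0.7791 bits
  H(B) = 2.3219 bits
  H(C) = 2.1979 bits

Ranking: B > C > A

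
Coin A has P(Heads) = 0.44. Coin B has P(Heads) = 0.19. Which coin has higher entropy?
A

For binary distributions, entropy is maximized at p=0.5 and decreases as p moves toward 0 or 1.

H(A) = H(0.44) = 0.9896 bits
H(B) = H(0.19) = 0.7015 bits

Distribution A (p=0.44) is closer to uniform (p=0.5), so it has higher entropy.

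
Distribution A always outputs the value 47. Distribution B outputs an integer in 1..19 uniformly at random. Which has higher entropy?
B

A is deterministic, so H(A) = 0. B is uniform over 19 outcomes, so H(B) = log₂(19) = 4.248 bits. Any distribution with genuine randomness has higher entropy than a deterministic one.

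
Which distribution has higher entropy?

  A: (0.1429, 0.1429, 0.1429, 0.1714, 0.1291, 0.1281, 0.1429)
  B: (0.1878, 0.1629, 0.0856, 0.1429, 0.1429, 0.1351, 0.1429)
A

Both distributions are close to uniform, making this a harder comparison.

H(A) = 2.8013 bits
H(B) = 2.7765 bits

The distribution closer to uniform has higher entropy.
Answer: A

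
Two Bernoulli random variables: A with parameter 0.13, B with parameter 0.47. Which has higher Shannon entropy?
B

For binary distributions, entropy is maximized at p=0.5 and decreases as p moves toward 0 or 1.

H(A) = H(0.13) = 0.5574 bits
H(B) = H(0.47) = 0.9974 bits

Distribution B (p=0.47) is closer to uniform (p=0.5), so it has higher entropy.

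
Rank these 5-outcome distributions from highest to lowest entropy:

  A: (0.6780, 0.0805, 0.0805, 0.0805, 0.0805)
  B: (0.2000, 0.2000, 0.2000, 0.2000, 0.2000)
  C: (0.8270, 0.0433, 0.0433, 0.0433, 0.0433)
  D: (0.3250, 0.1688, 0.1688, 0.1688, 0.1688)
B > D > A > C

Key insight: Entropy is maximized by uniform distributions and minimized by concentrated distributions.

Entropies:
  H(A) = 1.5505 bits
  H(B) = 2.3219 bits
  H(C) = 1.0105 bits
  H(D) = 2.2597 bits

Ranking: B > D > A > C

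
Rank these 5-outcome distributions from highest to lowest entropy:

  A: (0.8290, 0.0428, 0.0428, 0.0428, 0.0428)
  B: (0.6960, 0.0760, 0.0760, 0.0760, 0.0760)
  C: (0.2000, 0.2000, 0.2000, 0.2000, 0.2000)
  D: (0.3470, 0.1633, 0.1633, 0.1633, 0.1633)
C > D > B > A

Key insight: Entropy is maximized by uniform distributions and minimized by concentrated distributions.

Entropies:
  H(A) = 1.0020 bits
  H(B) = 1.4941 bits
  H(C) = 2.3219 bits
  H(D) = 2.2374 bits

Ranking: C > D > B > A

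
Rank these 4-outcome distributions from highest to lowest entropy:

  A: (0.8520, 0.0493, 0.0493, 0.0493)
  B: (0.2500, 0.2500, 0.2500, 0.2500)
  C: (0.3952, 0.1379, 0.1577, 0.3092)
B > C > A

Key insight: Entropy is maximized by uniform distributions and minimized by concentrated distributions.

- Uniform distributions have maximum entropy log₂(4) = 2.0000 bits
- The more "peaked" or concentrated a distribution, the lower its entropy

Entropies:
  H(A) = 0.8394 bits
  H(B) = 2.0000 bits
  H(C) = 1.8673 bits

Ranking: B > C > A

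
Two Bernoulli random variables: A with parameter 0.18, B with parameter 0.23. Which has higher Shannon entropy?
B

For binary distributions, entropy is maximized at p=0.5 and decreases as p moves toward 0 or 1.

H(A) = H(0.18) = 0.6801 bits
H(B) = H(0.23) = 0.7780 bits

Distribution B (p=0.23) is closer to uniform (p=0.5), so it has higher entropy.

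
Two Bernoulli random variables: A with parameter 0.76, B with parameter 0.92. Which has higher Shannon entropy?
A

For binary distributions, entropy is maximized at p=0.5 and decreases as p moves toward 0 or 1.

H(A) = H(0.76) = 0.7950 bits
H(B) = H(0.92) = 0.4022 bits

Distribution A (p=0.76) is closer to uniform (p=0.5), so it has higher entropy.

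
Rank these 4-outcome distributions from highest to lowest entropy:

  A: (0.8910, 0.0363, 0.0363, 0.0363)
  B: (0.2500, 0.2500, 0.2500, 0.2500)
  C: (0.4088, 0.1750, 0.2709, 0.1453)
B > C > A

Key insight: Entropy is maximized by uniform distributions and minimized by concentrated distributions.

- Uniform distributions have maximum entropy log₂(4) = 2.0000 bits
- The more "peaked" or concentrated a distribution, the lower its entropy

Entropies:
  H(A) = 0.6697 bits
  H(B) = 2.0000 bits
  H(C) = 1.8824 bits

Ranking: B > C > A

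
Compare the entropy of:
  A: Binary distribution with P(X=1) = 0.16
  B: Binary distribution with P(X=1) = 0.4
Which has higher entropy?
B

For binary distributions, entropy is maximized at p=0.5 and decreases as p moves toward 0 or 1.

H(A) = H(0.16) = 0.6343 bits
H(B) = H(0.4) = 0.9710 bits

Distribution B (p=0.4) is closer to uniform (p=0.5), so it has higher entropy.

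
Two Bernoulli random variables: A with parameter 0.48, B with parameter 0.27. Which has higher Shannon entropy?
A

For binary distributions, entropy is maximized at p=0.5 and decreases as p moves toward 0 or 1.

H(A) = H(0.48) = 0.9988 bits
H(B) = H(0.27) = 0.8415 bits

Distribution A (p=0.48) is closer to uniform (p=0.5), so it has higher entropy.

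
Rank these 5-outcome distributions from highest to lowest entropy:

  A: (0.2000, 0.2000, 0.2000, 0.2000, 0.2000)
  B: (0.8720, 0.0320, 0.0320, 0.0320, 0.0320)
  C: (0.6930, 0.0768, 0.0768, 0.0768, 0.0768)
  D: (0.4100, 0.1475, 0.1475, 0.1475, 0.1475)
A > D > C > B

Key insight: Entropy is maximized by uniform distributions and minimized by concentrated distributions.

Entropies:
  H(A) = 2.3219 bits
  H(B) = 0.8079 bits
  H(C) = 1.5037 bits
  H(D) = 2.1565 bits

Ranking: A > D > C > B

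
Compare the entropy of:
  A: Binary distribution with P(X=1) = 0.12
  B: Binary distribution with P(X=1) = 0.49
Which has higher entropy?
B

For binary distributions, entropy is maximized at p=0.5 and decreases as p moves toward 0 or 1.

H(A) = H(0.12) = 0.5294 bits
H(B) = H(0.49) = 0.9997 bits

Distribution B (p=0.49) is closer to uniform (p=0.5), so it has higher entropy.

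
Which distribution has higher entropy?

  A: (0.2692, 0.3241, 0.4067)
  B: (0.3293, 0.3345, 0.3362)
B

Both distributions are close to uniform, making this a harder comparison.

H(A) = 1.5644 bits
H(B) = 1.5849 bits

The distribution closer to uniform has higher entropy.
Answer: B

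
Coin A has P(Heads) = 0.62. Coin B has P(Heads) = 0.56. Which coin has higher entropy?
B

For binary distributions, entropy is maximized at p=0.5 and decreases as p moves toward 0 or 1.

H(A) = H(0.62) = 0.9580 bits
H(B) = H(0.56) = 0.9896 bits

Distribution B (p=0.56) is closer to uniform (p=0.5), so it has higher entropy.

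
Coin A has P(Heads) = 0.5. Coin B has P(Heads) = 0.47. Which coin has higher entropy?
A

For binary distributions, entropy is maximized at p=0.5 and decreases as p moves toward 0 or 1.

H(A) = H(0.5) = 1.0000 bits
H(B) = H(0.47) = 0.9974 bits

Distribution A (p=0.5) is closer to uniform (p=0.5), so it has higher entropy.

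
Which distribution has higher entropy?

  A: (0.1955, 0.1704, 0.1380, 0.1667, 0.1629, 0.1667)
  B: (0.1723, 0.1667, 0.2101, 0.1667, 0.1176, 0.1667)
A

Both distributions are close to uniform, making this a harder comparison.

H(A) = 2.5777 bits
H(B) = 2.5656 bits

The distribution closer to uniform has higher entropy.
Answer: A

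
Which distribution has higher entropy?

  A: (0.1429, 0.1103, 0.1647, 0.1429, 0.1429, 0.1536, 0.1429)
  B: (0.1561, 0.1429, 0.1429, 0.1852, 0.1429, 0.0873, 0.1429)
A

Both distributions are close to uniform, making this a harder comparison.

H(A) = 2.7987 bits
H(B) = 2.7801 bits

The distribution closer to uniform has higher entropy.
Answer: A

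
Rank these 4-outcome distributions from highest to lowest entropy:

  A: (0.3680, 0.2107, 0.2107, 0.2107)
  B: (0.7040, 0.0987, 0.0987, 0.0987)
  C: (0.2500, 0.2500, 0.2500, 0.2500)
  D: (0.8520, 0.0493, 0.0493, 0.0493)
C > A > B > D

Key insight: Entropy is maximized by uniform distributions and minimized by concentrated distributions.

Entropies:
  H(A) = 1.9508 bits
  H(B) = 1.3455 bits
  H(C) = 2.0000 bits
  H(D) = 0.8394 bits

Ranking: C > A > B > D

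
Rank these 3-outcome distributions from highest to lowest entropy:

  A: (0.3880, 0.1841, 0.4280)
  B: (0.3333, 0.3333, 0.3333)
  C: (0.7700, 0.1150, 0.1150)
B > A > C

Key insight: Entropy is maximized by uniform distributions and minimized by concentrated distributions.

- Uniform distributions have maximum entropy log₂(3) = 1.5850 bits
- The more "peaked" or concentrated a distribution, the lower its entropy

Entropies:
  H(A) = 1.5034 bits
  H(B) = 1.5850 bits
  H(C) = 1.0080 bits

Ranking: B > A > C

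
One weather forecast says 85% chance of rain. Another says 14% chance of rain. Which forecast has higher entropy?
85% forecast

Treat each forecast as a Bernoulli distribution. Binary entropy is maximized at p=0.5 and falls off symmetrically toward 0 or 1. The 85% forecast is closer to 50%, so it is more uncertain. H(85%) ≈ 0.610 bits, H(14%) ≈ 0.584 bits.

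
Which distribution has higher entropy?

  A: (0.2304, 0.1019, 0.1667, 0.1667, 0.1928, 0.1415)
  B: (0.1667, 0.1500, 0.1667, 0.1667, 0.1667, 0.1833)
B

Both distributions are close to uniform, making this a harder comparison.

H(A) = 2.5425 bits
H(B) = 2.5826 bits

The distribution closer to uniform has higher entropy.
Answer: B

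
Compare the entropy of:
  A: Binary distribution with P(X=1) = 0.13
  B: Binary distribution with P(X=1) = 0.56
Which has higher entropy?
B

For binary distributions, entropy is maximized at p=0.5 and decreases as p moves toward 0 or 1.

H(A) = H(0.13) = 0.5574 bits
H(B) = H(0.56) = 0.9896 bits

Distribution B (p=0.56) is closer to uniform (p=0.5), so it has higher entropy.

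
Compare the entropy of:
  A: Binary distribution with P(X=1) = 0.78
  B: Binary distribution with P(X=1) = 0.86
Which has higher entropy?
A

For binary distributions, entropy is maximized at p=0.5 and decreases as p moves toward 0 or 1.

H(A) = H(0.78) = 0.7602 bits
H(B) = H(0.86) = 0.5842 bits

Distribution A (p=0.78) is closer to uniform (p=0.5), so it has higher entropy.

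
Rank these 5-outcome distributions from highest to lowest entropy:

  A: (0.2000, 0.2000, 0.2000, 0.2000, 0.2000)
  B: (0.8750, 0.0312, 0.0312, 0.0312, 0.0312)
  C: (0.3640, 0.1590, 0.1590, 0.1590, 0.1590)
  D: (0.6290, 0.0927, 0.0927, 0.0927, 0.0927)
A > C > D > B

Key insight: Entropy is maximized by uniform distributions and minimized by concentrated distributions.

Entropies:
  H(A) = 2.3219 bits
  H(B) = 0.7936 bits
  H(C) = 2.2180 bits
  H(D) = 1.6934 bits

Ranking: A > C > D > B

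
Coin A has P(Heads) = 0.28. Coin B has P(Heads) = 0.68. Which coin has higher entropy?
B

For binary distributions, entropy is maximized at p=0.5 and decreases as p moves toward 0 or 1.

H(A) = H(0.28) = 0.8555 bits
H(B) = H(0.68) = 0.9044 bits

Distribution B (p=0.68) is closer to uniform (p=0.5), so it has higher entropy.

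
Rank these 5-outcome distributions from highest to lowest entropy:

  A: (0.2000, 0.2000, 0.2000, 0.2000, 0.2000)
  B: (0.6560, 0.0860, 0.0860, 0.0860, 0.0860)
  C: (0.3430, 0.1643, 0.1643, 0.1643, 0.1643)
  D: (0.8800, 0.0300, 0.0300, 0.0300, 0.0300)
A > C > B > D

Key insight: Entropy is maximized by uniform distributions and minimized by concentrated distributions.

Entropies:
  H(A) = 2.3219 bits
  H(B) = 1.6166 bits
  H(C) = 2.2417 bits
  H(D) = 0.7694 bits

Ranking: A > C > B > D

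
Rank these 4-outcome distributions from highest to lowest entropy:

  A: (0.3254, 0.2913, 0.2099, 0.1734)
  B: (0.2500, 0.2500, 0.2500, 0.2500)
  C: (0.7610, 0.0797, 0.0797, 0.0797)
B > A > C

Key insight: Entropy is maximized by uniform distributions and minimized by concentrated distributions.

- Uniform distributions have maximum entropy log₂(4) = 2.0000 bits
- The more "peaked" or concentrated a distribution, the lower its entropy

Entropies:
  H(A) = 1.9564 bits
  H(B) = 2.0000 bits
  H(C) = 1.1722 bits

Ranking: B > A > C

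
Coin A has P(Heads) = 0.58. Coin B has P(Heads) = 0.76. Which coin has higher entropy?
A

For binary distributions, entropy is maximized at p=0.5 and decreases as p moves toward 0 or 1.

H(A) = H(0.58) = 0.9815 bits
H(B) = H(0.76) = 0.7950 bits

Distribution A (p=0.58) is closer to uniform (p=0.5), so it has higher entropy.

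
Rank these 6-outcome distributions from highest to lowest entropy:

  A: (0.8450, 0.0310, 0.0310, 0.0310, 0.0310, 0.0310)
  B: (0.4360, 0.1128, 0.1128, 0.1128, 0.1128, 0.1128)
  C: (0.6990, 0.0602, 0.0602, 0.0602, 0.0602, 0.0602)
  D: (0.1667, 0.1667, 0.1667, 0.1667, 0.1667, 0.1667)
D > B > C > A

Key insight: Entropy is maximized by uniform distributions and minimized by concentrated distributions.

Entropies:
  H(A) = 0.9821 bits
  H(B) = 2.2977 bits
  H(C) = 1.5814 bits
  H(D) = 2.5850 bits

Ranking: D > B > C > A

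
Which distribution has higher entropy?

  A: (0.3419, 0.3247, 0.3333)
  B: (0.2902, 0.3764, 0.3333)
A

Both distributions are close to uniform, making this a harder comparison.

H(A) = 1.5846 bits
H(B) = 1.5769 bits

The distribution closer to uniform has higher entropy.
Answer: A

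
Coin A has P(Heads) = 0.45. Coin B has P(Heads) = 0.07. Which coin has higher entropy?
A

For binary distributions, entropy is maximized at p=0.5 and decreases as p moves toward 0 or 1.

H(A) = H(0.45) = 0.9928 bits
H(B) = H(0.07) = 0.3659 bits

Distribution A (p=0.45) is closer to uniform (p=0.5), so it has higher entropy.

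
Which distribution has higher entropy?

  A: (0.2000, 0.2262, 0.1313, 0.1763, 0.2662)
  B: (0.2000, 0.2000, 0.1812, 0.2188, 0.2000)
B

Both distributions are close to uniform, making this a harder comparison.

H(A) = 2.2837 bits
H(B) = 2.3194 bits

The distribution closer to uniform has higher entropy.
Answer: B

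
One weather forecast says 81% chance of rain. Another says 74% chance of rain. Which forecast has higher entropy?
74% forecast

Treat each forecast as a Bernoulli distribution. Binary entropy is maximized at p=0.5 and falls off symmetrically toward 0 or 1. The 74% forecast is closer to 50%, so it is more uncertain. H(81%) ≈ 0.701 bits, H(74%) ≈ 0.827 bits.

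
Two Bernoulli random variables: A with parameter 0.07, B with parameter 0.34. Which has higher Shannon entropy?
B

For binary distributions, entropy is maximized at p=0.5 and decreases as p moves toward 0 or 1.

H(A) = H(0.07) = 0.3659 bits
H(B) = H(0.34) = 0.9248 bits

Distribution B (p=0.34) is closer to uniform (p=0.5), so it has higher entropy.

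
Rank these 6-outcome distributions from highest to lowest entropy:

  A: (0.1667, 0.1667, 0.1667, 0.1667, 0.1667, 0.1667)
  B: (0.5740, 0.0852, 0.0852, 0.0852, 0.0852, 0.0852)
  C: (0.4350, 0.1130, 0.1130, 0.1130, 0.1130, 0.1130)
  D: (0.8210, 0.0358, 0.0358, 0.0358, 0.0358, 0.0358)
A > C > B > D

Key insight: Entropy is maximized by uniform distributions and minimized by concentrated distributions.

Entropies:
  H(A) = 2.5850 bits
  H(B) = 1.9733 bits
  H(C) = 2.2997 bits
  H(D) = 1.0935 bits

Ranking: A > C > B > D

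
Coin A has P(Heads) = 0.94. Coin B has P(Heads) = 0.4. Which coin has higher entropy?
B

For binary distributions, entropy is maximized at p=0.5 and decreases as p moves toward 0 or 1.

H(A) = H(0.94) = 0.3274 bits
H(B) = H(0.4) = 0.9710 bits

Distribution B (p=0.4) is closer to uniform (p=0.5), so it has higher entropy.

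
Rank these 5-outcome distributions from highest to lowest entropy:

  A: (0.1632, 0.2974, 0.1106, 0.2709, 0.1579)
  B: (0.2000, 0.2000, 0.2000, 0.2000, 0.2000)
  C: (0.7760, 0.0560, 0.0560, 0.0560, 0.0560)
B > A > C

Key insight: Entropy is maximized by uniform distributions and minimized by concentrated distributions.

- Uniform distributions have maximum entropy log₂(5) = 2.3219 bits
- The more "peaked" or concentrated a distribution, the lower its entropy

Entropies:
  H(A) = 2.2293 bits
  H(B) = 2.3219 bits
  H(C) = 1.2154 bits

Ranking: B > A > C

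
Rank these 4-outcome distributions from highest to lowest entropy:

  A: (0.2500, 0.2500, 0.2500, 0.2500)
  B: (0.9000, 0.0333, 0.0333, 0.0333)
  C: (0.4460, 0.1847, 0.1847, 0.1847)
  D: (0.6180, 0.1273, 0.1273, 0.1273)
A > C > D > B

Key insight: Entropy is maximized by uniform distributions and minimized by concentrated distributions.

Entropies:
  H(A) = 2.0000 bits
  H(B) = 0.6275 bits
  H(C) = 1.8696 bits
  H(D) = 1.5649 bits

Ranking: A > C > D > B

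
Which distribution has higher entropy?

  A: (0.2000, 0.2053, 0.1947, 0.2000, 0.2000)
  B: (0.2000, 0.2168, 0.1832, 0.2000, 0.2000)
A

Both distributions are close to uniform, making this a harder comparison.

H(A) = 2.3217 bits
H(B) = 2.3199 bits

The distribution closer to uniform has higher entropy.
Answer: A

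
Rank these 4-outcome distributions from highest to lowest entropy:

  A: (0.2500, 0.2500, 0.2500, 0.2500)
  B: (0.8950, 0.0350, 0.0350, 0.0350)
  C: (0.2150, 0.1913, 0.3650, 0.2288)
A > C > B

Key insight: Entropy is maximized by uniform distributions and minimized by concentrated distributions.

- Uniform distributions have maximum entropy log₂(4) = 2.0000 bits
- The more "peaked" or concentrated a distribution, the lower its entropy

Entropies:
  H(A) = 2.0000 bits
  H(B) = 0.6511 bits
  H(C) = 1.9507 bits

Ranking: A > C > B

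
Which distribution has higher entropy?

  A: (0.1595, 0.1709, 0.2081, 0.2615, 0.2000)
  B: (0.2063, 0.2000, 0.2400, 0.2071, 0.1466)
B

Both distributions are close to uniform, making this a harder comparison.

H(A) = 2.2997 bits
H(B) = 2.3048 bits

The distribution closer to uniform has higher entropy.
Answer: B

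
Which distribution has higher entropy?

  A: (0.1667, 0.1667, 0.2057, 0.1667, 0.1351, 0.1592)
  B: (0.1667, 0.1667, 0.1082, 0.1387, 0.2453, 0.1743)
A

Both distributions are close to uniform, making this a harder comparison.

H(A) = 2.5740 bits
H(B) = 2.5409 bits

The distribution closer to uniform has higher entropy.
Answer: A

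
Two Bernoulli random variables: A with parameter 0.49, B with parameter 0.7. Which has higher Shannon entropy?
A

For binary distributions, entropy is maximized at p=0.5 and decreases as p moves toward 0 or 1.

H(A) = H(0.49) = 0.9997 bits
H(B) = H(0.7) = 0.8813 bits

Distribution A (p=0.49) is closer to uniform (p=0.5), so it has higher entropy.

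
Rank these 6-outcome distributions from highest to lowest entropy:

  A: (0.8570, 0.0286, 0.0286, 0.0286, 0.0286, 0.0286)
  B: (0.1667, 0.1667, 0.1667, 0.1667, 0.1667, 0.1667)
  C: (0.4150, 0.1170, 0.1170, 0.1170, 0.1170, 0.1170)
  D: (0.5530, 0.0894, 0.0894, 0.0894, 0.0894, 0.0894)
B > C > D > A

Key insight: Entropy is maximized by uniform distributions and minimized by concentrated distributions.

Entropies:
  H(A) = 0.9241 bits
  H(B) = 2.5850 bits
  H(C) = 2.3374 bits
  H(D) = 2.0298 bits

Ranking: B > C > D > A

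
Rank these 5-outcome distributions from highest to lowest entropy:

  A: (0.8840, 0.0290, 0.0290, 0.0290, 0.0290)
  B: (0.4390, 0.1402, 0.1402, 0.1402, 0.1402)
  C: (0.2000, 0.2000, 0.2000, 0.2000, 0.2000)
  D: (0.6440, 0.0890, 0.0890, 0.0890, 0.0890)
C > B > D > A

Key insight: Entropy is maximized by uniform distributions and minimized by concentrated distributions.

Entropies:
  H(A) = 0.7498 bits
  H(B) = 2.1112 bits
  H(C) = 2.3219 bits
  H(D) = 1.6513 bits

Ranking: C > B > D > A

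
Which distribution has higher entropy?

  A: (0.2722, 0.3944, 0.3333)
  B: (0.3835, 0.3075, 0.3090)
B

Both distributions are close to uniform, making this a harder comparison.

H(A) = 1.5687 bits
H(B) = 1.5770 bits

The distribution closer to uniform has higher entropy.
Answer: B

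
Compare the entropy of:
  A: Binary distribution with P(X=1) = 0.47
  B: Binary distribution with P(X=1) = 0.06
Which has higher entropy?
A

For binary distributions, entropy is maximized at p=0.5 and decreases as p moves toward 0 or 1.

H(A) = H(0.47) = 0.9974 bits
H(B) = H(0.06) = 0.3274 bits

Distribution A (p=0.47) is closer to uniform (p=0.5), so it has higher entropy.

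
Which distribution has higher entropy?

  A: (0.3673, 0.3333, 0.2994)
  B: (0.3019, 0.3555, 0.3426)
B

Both distributions are close to uniform, making this a harder comparison.

H(A) = 1.5800 bits
H(B) = 1.5815 bits

The distribution closer to uniform has higher entropy.
Answer: B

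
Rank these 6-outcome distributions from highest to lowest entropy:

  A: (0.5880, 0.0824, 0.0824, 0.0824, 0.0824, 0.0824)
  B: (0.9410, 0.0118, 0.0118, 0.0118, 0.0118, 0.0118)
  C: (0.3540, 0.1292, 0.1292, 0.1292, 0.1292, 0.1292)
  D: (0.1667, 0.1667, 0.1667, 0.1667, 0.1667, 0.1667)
D > C > A > B

Key insight: Entropy is maximized by uniform distributions and minimized by concentrated distributions.

Entropies:
  H(A) = 1.9342 bits
  H(B) = 0.4605 bits
  H(C) = 2.4376 bits
  H(D) = 2.5850 bits

Ranking: D > C > A > B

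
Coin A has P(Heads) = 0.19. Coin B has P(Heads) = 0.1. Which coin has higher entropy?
A

For binary distributions, entropy is maximized at p=0.5 and decreases as p moves toward 0 or 1.

H(A) = H(0.19) = 0.7015 bits
H(B) = H(0.1) = 0.4690 bits

Distribution A (p=0.19) is closer to uniform (p=0.5), so it has higher entropy.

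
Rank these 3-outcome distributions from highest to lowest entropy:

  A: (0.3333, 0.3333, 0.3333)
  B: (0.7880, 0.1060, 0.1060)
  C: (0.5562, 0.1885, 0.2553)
A > C > B

Key insight: Entropy is maximized by uniform distributions and minimized by concentrated distributions.

- Uniform distributions have maximum entropy log₂(3) = 1.5850 bits
- The more "peaked" or concentrated a distribution, the lower its entropy

Entropies:
  H(A) = 1.5850 bits
  H(B) = 0.9573 bits
  H(C) = 1.4274 bits

Ranking: A > C > B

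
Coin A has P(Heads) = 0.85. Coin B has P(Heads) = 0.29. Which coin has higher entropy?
B

For binary distributions, entropy is maximized at p=0.5 and decreases as p moves toward 0 or 1.

H(A) = H(0.85) = 0.6098 bits
H(B) = H(0.29) = 0.8687 bits

Distribution B (p=0.29) is closer to uniform (p=0.5), so it has higher entropy.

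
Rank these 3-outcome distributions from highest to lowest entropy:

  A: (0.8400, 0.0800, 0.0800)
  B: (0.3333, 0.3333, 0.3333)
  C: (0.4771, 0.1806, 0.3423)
B > C > A

Key insight: Entropy is maximized by uniform distributions and minimized by concentrated distributions.

- Uniform distributions have maximum entropy log₂(3) = 1.5850 bits
- The more "peaked" or concentrated a distribution, the lower its entropy

Entropies:
  H(A) = 0.7943 bits
  H(B) = 1.5850 bits
  H(C) = 1.4847 bits

Ranking: B > C > A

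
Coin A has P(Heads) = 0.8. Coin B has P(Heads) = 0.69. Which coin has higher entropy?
B

For binary distributions, entropy is maximized at p=0.5 and decreases as p moves toward 0 or 1.

H(A) = H(0.8) = 0.7219 bits
H(B) = H(0.69) = 0.8932 bits

Distribution B (p=0.69) is closer to uniform (p=0.5), so it has higher entropy.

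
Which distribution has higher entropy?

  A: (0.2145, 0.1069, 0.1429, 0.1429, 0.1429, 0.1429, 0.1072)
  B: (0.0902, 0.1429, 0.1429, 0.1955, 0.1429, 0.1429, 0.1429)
B

Both distributions are close to uniform, making this a harder comparison.

H(A) = 2.7707 bits
H(B) = 2.7787 bits

The distribution closer to uniform has higher entropy.
Answer: B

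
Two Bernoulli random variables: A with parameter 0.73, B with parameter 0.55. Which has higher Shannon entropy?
B

For binary distributions, entropy is maximized at p=0.5 and decreases as p moves toward 0 or 1.

H(A) = H(0.73) = 0.8415 bits
H(B) = H(0.55) = 0.9928 bits

Distribution B (p=0.55) is closer to uniform (p=0.5), so it has higher entropy.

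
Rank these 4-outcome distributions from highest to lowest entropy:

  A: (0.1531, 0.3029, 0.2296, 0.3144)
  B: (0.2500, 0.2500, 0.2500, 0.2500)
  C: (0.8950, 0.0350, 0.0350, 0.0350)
B > A > C

Key insight: Entropy is maximized by uniform distributions and minimized by concentrated distributions.

- Uniform distributions have maximum entropy log₂(4) = 2.0000 bits
- The more "peaked" or concentrated a distribution, the lower its entropy

Entropies:
  H(A) = 1.9486 bits
  H(B) = 2.0000 bits
  H(C) = 0.6511 bits

Ranking: B > A > C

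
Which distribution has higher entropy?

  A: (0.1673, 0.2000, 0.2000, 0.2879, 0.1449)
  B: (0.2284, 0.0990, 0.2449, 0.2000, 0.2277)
A

Both distributions are close to uniform, making this a harder comparison.

H(A) = 2.2812 bits
H(B) = 2.2644 bits

The distribution closer to uniform has higher entropy.
Answer: A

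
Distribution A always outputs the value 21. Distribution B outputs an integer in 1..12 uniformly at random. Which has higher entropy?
B

A is deterministic, so H(A) = 0. B is uniform over 12 outcomes, so H(B) = log₂(12) = 3.585 bits. Any distribution with genuine randomness has higher entropy than a deterministic one.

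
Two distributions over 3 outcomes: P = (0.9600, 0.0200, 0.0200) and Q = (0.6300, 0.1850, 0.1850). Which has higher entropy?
Q

P is highly concentrated on one outcome (96%), making it nearly deterministic. Q spreads its mass more evenly (max 63%). The more spread-out distribution has higher entropy: H(P) ≈ 0.282 bits, H(Q) ≈ 1.321 bits.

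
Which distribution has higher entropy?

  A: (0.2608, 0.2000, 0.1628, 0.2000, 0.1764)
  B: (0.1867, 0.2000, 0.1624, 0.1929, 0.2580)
B

Both distributions are close to uniform, making this a harder comparison.

H(A) = 2.3024 bits
H(B) = 2.3045 bits

The distribution closer to uniform has higher entropy.
Answer: B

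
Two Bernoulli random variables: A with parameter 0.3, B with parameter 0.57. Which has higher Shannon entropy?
B

For binary distributions, entropy is maximized at p=0.5 and decreases as p moves toward 0 or 1.

H(A) = H(0.3) = 0.8813 bits
H(B) = H(0.57) = 0.9858 bits

Distribution B (p=0.57) is closer to uniform (p=0.5), so it has higher entropy.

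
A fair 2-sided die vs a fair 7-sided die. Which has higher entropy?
7-sided die

Both are uniform distributions; for uniform over n outcomes, H = log₂(n). H(2-sided) = log₂(2) = 1.000 bits and H(7-sided) = log₂(7) = 2.807 bits. More outcomes in a uniform distribution means higher entropy.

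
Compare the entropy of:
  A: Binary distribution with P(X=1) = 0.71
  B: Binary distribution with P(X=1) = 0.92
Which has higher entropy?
A

For binary distributions, entropy is maximized at p=0.5 and decreases as p moves toward 0 or 1.

H(A) = H(0.71) = 0.8687 bits
H(B) = H(0.92) = 0.4022 bits

Distribution A (p=0.71) is closer to uniform (p=0.5), so it has higher entropy.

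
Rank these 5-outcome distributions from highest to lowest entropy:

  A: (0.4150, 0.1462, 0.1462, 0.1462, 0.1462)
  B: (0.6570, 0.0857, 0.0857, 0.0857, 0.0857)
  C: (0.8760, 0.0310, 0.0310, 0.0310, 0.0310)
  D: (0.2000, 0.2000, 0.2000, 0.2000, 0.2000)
D > A > B > C

Key insight: Entropy is maximized by uniform distributions and minimized by concentrated distributions.

Entropies:
  H(A) = 2.1491 bits
  H(B) = 1.6137 bits
  H(C) = 0.7888 bits
  H(D) = 2.3219 bits

Ranking: D > A > B > C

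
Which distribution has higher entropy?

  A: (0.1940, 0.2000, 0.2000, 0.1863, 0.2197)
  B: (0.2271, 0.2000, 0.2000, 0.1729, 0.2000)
A

Both distributions are close to uniform, making this a harder comparison.

H(A) = 2.3197 bits
H(B) = 2.3166 bits

The distribution closer to uniform has higher entropy.
Answer: A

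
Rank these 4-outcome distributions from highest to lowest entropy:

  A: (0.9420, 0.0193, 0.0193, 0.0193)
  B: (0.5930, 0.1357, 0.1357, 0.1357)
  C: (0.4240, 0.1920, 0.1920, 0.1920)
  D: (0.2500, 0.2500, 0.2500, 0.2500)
D > C > B > A

Key insight: Entropy is maximized by uniform distributions and minimized by concentrated distributions.

Entropies:
  H(A) = 0.4114 bits
  H(B) = 1.6200 bits
  H(C) = 1.8962 bits
  H(D) = 2.0000 bits

Ranking: D > C > B > A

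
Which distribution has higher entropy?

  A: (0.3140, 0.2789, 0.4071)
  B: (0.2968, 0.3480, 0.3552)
B

Both distributions are close to uniform, making this a harder comparison.

H(A) = 1.5664 bits
H(B) = 1.5805 bits

The distribution closer to uniform has higher entropy.
Answer: B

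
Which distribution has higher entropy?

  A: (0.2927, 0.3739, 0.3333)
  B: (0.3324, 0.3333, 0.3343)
B

Both distributions are close to uniform, making this a harder comparison.

H(A) = 1.5778 bits
H(B) = 1.5850 bits

The distribution closer to uniform has higher entropy.
Answer: B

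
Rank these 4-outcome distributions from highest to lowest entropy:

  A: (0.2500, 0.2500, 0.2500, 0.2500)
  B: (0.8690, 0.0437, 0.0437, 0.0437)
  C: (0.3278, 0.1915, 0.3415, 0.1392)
A > C > B

Key insight: Entropy is maximized by uniform distributions and minimized by concentrated distributions.

- Uniform distributions have maximum entropy log₂(4) = 2.0000 bits
- The more "peaked" or concentrated a distribution, the lower its entropy

Entropies:
  H(A) = 2.0000 bits
  H(B) = 0.7678 bits
  H(C) = 1.9094 bits

Ranking: A > C > B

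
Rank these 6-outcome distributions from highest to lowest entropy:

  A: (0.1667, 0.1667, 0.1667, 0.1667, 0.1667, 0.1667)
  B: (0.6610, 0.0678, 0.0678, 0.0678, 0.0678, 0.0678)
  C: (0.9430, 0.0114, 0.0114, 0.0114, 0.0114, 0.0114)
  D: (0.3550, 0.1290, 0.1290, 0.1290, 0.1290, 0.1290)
A > D > B > C

Key insight: Entropy is maximized by uniform distributions and minimized by concentrated distributions.

Entropies:
  H(A) = 2.5850 bits
  H(B) = 1.7110 bits
  H(C) = 0.4478 bits
  H(D) = 2.4361 bits

Ranking: A > D > B > C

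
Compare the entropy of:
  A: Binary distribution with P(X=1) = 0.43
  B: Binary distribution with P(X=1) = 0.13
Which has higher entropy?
A

For binary distributions, entropy is maximized at p=0.5 and decreases as p moves toward 0 or 1.

H(A) = H(0.43) = 0.9858 bits
H(B) = H(0.13) = 0.5574 bits

Distribution A (p=0.43) is closer to uniform (p=0.5), so it has higher entropy.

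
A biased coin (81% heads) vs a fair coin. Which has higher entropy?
Fair coin

The fair coin is uniform (p=0.5), maximizing binary entropy at 1 bit. The biased coin has H(0.81) ≈ 0.701 bits — its outcome is more predictable, so its entropy is lower.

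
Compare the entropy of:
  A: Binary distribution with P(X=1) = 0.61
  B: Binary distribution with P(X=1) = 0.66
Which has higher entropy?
A

For binary distributions, entropy is maximized at p=0.5 and decreases as p moves toward 0 or 1.

H(A) = H(0.61) = 0.9648 bits
H(B) = H(0.66) = 0.9248 bits

Distribution A (p=0.61) is closer to uniform (p=0.5), so it has higher entropy.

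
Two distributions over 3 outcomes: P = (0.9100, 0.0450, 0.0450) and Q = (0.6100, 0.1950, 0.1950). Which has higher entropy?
Q

P is highly concentrated on one outcome (91%), making it nearly deterministic. Q spreads its mass more evenly (max 61%). The more spread-out distribution has higher entropy: H(P) ≈ 0.526 bits, H(Q) ≈ 1.355 bits.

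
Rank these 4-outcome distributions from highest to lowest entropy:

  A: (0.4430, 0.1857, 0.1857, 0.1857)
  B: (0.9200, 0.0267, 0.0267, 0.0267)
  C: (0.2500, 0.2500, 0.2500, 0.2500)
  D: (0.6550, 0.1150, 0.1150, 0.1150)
C > A > D > B

Key insight: Entropy is maximized by uniform distributions and minimized by concentrated distributions.

Entropies:
  H(A) = 1.8734 bits
  H(B) = 0.5290 bits
  H(C) = 2.0000 bits
  H(D) = 1.4763 bits

Ranking: C > A > D > B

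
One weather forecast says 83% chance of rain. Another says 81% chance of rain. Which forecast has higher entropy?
81% forecast

Treat each forecast as a Bernoulli distribution. Binary entropy is maximized at p=0.5 and falls off symmetrically toward 0 or 1. The 81% forecast is closer to 50%, so it is more uncertain. H(83%) ≈ 0.658 bits, H(81%) ≈ 0.701 bits.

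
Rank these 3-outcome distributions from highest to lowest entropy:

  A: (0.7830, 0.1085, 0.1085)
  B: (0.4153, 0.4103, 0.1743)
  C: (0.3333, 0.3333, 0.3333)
C > B > A

Key insight: Entropy is maximized by uniform distributions and minimized by concentrated distributions.

- Uniform distributions have maximum entropy log₂(3) = 1.5850 bits
- The more "peaked" or concentrated a distribution, the lower its entropy

Entropies:
  H(A) = 0.9717 bits
  H(B) = 1.4932 bits
  H(C) = 1.5850 bits

Ranking: C > B > A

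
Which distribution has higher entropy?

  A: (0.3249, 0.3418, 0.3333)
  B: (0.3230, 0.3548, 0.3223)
A

Both distributions are close to uniform, making this a harder comparison.

H(A) = 1.5847 bits
H(B) = 1.5835 bits

The distribution closer to uniform has higher entropy.
Answer: A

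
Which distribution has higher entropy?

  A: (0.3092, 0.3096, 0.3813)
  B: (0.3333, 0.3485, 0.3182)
B

Both distributions are close to uniform, making this a harder comparison.

H(A) = 1.5777 bits
H(B) = 1.5840 bits

The distribution closer to uniform has higher entropy.
Answer: B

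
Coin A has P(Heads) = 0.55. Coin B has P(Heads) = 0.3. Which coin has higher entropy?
A

For binary distributions, entropy is maximized at p=0.5 and decreases as p moves toward 0 or 1.

H(A) = H(0.55) = 0.9928 bits
H(B) = H(0.3) = 0.8813 bits

Distribution A (p=0.55) is closer to uniform (p=0.5), so it has higher entropy.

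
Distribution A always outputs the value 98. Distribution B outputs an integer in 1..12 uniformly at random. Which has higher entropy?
B

A is deterministic, so H(A) = 0. B is uniform over 12 outcomes, so H(B) = log₂(12) = 3.585 bits. Any distribution with genuine randomness has higher entropy than a deterministic one.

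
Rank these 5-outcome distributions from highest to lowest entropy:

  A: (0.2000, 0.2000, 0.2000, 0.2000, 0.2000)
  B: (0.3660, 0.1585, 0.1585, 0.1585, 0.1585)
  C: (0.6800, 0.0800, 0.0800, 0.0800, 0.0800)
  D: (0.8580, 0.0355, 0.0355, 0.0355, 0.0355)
A > B > C > D

Key insight: Entropy is maximized by uniform distributions and minimized by concentrated distributions.

Entropies:
  H(A) = 2.3219 bits
  H(B) = 2.2156 bits
  H(C) = 1.5444 bits
  H(D) = 0.8735 bits

Ranking: A > B > C > D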